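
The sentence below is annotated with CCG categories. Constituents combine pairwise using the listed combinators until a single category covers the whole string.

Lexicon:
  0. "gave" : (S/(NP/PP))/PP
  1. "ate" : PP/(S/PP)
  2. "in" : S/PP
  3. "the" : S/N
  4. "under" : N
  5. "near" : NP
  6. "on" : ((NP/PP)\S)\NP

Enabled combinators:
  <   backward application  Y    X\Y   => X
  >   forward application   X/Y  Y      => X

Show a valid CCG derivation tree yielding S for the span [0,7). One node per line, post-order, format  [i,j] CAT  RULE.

[0,1] (S/(NP/PP))/PP  lex  "gave"
[1,2] PP/(S/PP)  lex  "ate"
[2,3] S/PP  lex  "in"
[1,3] PP  >  k=2
[0,3] S/(NP/PP)  >  k=1
[3,4] S/N  lex  "the"
[4,5] N  lex  "under"
[3,5] S  >  k=4
[5,6] NP  lex  "near"
[6,7] ((NP/PP)\S)\NP  lex  "on"
[5,7] (NP/PP)\S  <  k=6
[3,7] NP/PP  <  k=5
[0,7] S  >  k=3

[0,7] S   >
  [0,3] S/(NP/PP)   >
    [0,1] "gave" : (S/(NP/PP))/PP
    [1,3] PP   >
      [1,2] "ate" : PP/(S/PP)
      [2,3] "in" : S/PP
  [3,7] NP/PP   <
    [3,5] S   >
      [3,4] "the" : S/N
      [4,5] "under" : N
    [5,7] (NP/PP)\S   <
      [5,6] "near" : NP
      [6,7] "on" : ((NP/PP)\S)\NP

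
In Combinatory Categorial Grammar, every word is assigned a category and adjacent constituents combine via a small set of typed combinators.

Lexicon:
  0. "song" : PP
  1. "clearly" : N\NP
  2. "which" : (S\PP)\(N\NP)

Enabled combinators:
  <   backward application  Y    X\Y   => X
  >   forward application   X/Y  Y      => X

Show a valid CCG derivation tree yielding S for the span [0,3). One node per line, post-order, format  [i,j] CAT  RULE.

[0,1] PP  lex  "song"
[1,2] N\NP  lex  "clearly"
[2,3] (S\PP)\(N\NP)  lex  "which"
[1,3] S\PP  <  k=2
[0,3] S  <  k=1

[0,3] S   <
  [0,1] "song" : PP
  [1,3] S\PP   <
    [1,2] "clearly" : N\NP
    [2,3] "which" : (S\PP)\(N\NP)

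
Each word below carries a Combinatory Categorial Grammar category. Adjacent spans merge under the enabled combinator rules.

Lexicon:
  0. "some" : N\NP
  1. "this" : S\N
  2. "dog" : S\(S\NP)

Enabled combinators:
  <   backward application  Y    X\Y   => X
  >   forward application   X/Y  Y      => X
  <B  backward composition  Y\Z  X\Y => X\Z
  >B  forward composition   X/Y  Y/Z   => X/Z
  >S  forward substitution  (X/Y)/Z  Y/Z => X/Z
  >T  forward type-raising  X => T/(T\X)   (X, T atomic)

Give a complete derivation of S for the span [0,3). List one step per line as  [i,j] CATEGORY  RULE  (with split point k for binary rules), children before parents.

[0,1] N\NP  lex  "some"
[1,2] S\N  lex  "this"
[0,2] S\NP  <B  k=1
[2,3] S\(S\NP)  lex  "dog"
[0,3] S  <  k=2

[0,3] S   <
  [0,2] S\NP   <B
    [0,1] "some" : N\NP
    [1,2] "this" : S\N
  [2,3] "dog" : S\(S\NP)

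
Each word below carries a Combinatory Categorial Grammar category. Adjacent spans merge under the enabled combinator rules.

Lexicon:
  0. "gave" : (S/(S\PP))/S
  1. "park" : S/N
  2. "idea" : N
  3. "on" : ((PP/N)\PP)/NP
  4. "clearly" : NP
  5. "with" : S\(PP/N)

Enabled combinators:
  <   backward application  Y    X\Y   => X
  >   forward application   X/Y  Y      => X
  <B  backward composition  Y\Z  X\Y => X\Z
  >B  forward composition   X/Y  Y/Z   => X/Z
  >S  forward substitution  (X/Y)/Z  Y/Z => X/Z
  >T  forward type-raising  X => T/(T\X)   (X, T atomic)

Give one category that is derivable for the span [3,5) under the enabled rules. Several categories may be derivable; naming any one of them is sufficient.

(PP/N)\PP

[0,6] S   >
  [0,3] S/(S\PP)   >
    [0,1] "gave" : (S/(S\PP))/S
    [1,3] S   >
      [1,2] "park" : S/N
      [2,3] "idea" : N
  [3,6] S\PP   <B
    [3,5] (PP/N)\PP   >
      [3,4] "on" : ((PP/N)\PP)/NP
      [4,5] "clearly" : NP
    [5,6] "with" : S\(PP/N)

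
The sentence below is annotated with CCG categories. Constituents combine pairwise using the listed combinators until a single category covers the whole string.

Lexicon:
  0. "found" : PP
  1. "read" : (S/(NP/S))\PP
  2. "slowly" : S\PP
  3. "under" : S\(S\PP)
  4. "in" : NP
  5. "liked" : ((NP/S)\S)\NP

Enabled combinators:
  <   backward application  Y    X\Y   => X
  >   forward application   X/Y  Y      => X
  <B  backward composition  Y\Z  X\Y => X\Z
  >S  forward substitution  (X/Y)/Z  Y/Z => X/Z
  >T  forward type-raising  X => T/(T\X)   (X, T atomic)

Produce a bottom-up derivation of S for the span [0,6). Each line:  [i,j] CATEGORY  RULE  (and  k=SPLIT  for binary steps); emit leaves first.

[0,6] S   >
  [0,2] S/(NP/S)   <
    [0,1] "found" : PP
    [1,2] "read" : (S/(NP/S))\PP
  [2,6] NP/S   <
    [2,4] S   <
      [2,3] "slowly" : S\PP
      [3,4] "under" : S\(S\PP)
    [4,6] (NP/S)\S   <
      [4,5] "in" : NP
      [5,6] "liked" : ((NP/S)\S)\NP

[0,1] PP  lex  "found"
[1,2] (S/(NP/S))\PP  lex  "read"
[0,2] S/(NP/S)  <  k=1
[2,3] S\PP  lex  "slowly"
[3,4] S\(S\PP)  lex  "under"
[2,4] S  <  k=3
[4,5] NP  lex  "in"
[5,6] ((NP/S)\S)\NP  lex  "liked"
[4,6] (NP/S)\S  <  k=5
[2,6] NP/S  <  k=4
[0,6] S  >  k=2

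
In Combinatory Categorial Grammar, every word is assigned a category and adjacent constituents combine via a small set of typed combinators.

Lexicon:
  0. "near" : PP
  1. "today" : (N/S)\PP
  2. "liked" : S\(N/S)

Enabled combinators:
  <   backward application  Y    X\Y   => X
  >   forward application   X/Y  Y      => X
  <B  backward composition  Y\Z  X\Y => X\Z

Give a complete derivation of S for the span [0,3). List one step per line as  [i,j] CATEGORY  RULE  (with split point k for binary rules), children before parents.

[0,3] S   <
  [0,2] N/S   <
    [0,1] "near" : PP
    [1,2] "today" : (N/S)\PP
  [2,3] "liked" : S\(N/S)

[0,1] PP  lex  "near"
[1,2] (N/S)\PP  lex  "today"
[0,2] N/S  <  k=1
[2,3] S\(N/S)  lex  "liked"
[0,3] S  <  k=2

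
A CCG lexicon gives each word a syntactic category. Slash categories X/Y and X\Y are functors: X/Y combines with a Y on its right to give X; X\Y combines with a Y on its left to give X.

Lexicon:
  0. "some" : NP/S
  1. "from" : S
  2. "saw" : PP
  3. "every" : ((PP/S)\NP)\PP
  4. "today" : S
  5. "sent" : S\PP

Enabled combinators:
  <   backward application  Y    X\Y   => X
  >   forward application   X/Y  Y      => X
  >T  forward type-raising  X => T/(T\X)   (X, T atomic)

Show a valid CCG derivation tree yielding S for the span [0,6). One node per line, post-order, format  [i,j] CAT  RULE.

[0,6] S   <
  [0,5] PP   >
    [0,4] PP/S   <
      [0,2] NP   >
        [0,1] "some" : NP/S
        [1,2] "from" : S
      [2,4] (PP/S)\NP   <
        [2,3] "saw" : PP
        [3,4] "every" : ((PP/S)\NP)\PP
    [4,5] "today" : S
  [5,6] "sent" : S\PP

[0,1] NP/S  lex  "some"
[1,2] S  lex  "from"
[0,2] NP  >  k=1
[2,3] PP  lex  "saw"
[3,4] ((PP/S)\NP)\PP  lex  "every"
[2,4] (PP/S)\NP  <  k=3
[0,4] PP/S  <  k=2
[4,5] S  lex  "today"
[0,5] PP  >  k=4
[5,6] S\PP  lex  "sent"
[0,6] S  <  k=5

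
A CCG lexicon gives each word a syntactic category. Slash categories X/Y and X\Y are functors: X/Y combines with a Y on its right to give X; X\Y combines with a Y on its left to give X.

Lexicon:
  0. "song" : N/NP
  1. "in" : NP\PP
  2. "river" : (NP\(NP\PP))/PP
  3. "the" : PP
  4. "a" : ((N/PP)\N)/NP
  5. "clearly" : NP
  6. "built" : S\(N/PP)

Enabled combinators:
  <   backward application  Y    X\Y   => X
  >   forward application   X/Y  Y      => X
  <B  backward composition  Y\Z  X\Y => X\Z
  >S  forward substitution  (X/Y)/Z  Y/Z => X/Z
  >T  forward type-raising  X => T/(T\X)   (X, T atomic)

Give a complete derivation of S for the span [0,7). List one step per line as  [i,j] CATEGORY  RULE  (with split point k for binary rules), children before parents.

[0,1] N/NP  lex  "song"
[1,2] NP\PP  lex  "in"
[2,3] (NP\(NP\PP))/PP  lex  "river"
[3,4] PP  lex  "the"
[2,4] NP\(NP\PP)  >  k=3
[1,4] NP  <  k=2
[0,4] N  >  k=1
[4,5] ((N/PP)\N)/NP  lex  "a"
[5,6] NP  lex  "clearly"
[4,6] (N/PP)\N  >  k=5
[6,7] S\(N/PP)  lex  "built"
[4,7] S\N  <B  k=6
[0,7] S  <  k=4

[0,7] S   <
  [0,4] N   >
    [0,1] "song" : N/NP
    [1,4] NP   <
      [1,2] "in" : NP\PP
      [2,4] NP\(NP\PP)   >
        [2,3] "river" : (NP\(NP\PP))/PP
        [3,4] "the" : PP
  [4,7] S\N   <B
    [4,6] (N/PP)\N   >
      [4,5] "a" : ((N/PP)\N)/NP
      [5,6] "clearly" : NP
    [6,7] "built" : S\(N/PP)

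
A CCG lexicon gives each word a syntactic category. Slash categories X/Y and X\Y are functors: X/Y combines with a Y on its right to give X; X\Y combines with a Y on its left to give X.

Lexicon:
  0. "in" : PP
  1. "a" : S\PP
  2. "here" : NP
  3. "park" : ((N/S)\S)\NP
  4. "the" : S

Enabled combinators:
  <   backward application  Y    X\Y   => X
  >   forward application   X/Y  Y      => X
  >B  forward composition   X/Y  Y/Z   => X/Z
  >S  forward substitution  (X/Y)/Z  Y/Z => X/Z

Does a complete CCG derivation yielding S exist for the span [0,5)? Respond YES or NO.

PP S\PP NP ((N/S)\S)\NP S
CKY chart[0,5] = {N}; S ∉ chart

NO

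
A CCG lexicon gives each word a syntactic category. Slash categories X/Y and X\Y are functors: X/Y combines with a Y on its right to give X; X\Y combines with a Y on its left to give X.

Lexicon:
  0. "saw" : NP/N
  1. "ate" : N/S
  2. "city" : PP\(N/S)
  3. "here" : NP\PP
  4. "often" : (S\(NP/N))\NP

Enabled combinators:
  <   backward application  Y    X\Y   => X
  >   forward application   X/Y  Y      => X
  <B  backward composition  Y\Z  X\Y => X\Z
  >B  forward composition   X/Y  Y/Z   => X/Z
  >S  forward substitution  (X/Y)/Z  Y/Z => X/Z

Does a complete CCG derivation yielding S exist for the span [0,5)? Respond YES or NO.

YES

[0,5] S   <
  [0,1] "saw" : NP/N
  [1,5] S\(NP/N)   <
    [1,4] NP   <
      [1,3] PP   <
        [1,2] "ate" : N/S
        [2,3] "city" : PP\(N/S)
      [3,4] "here" : NP\PP
    [4,5] "often" : (S\(NP/N))\NP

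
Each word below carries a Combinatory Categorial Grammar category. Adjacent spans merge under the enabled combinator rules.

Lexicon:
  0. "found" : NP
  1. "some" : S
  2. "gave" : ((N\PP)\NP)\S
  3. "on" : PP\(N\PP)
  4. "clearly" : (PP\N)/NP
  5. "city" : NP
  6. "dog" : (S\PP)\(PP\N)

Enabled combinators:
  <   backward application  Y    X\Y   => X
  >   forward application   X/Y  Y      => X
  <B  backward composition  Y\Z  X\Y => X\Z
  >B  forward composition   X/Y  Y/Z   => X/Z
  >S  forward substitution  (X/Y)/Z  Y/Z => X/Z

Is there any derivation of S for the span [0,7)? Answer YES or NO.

[0,7] S   <
  [0,4] PP   <
    [0,3] N\PP   <
      [0,1] "found" : NP
      [1,3] (N\PP)\NP   <
        [1,2] "some" : S
        [2,3] "gave" : ((N\PP)\NP)\S
    [3,4] "on" : PP\(N\PP)
  [4,7] S\PP   <
    [4,6] PP\N   >
      [4,5] "clearly" : (PP\N)/NP
      [5,6] "city" : NP
    [6,7] "dog" : (S\PP)\(PP\N)

YES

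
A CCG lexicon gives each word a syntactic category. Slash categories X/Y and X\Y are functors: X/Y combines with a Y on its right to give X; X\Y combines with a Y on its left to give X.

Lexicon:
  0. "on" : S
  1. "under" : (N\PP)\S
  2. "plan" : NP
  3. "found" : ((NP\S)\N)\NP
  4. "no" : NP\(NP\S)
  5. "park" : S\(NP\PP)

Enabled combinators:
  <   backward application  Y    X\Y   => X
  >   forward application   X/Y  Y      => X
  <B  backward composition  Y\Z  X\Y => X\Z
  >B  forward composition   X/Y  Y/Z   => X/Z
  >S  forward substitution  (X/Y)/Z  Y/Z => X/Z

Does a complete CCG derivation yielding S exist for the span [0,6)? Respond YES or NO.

[0,6] S   <
  [0,5] NP\PP   <B
    [0,2] N\PP   <
      [0,1] "on" : S
      [1,2] "under" : (N\PP)\S
    [2,5] NP\N   <B
      [2,4] (NP\S)\N   <
        [2,3] "plan" : NP
        [3,4] "found" : ((NP\S)\N)\NP
      [4,5] "no" : NP\(NP\S)
  [5,6] "park" : S\(NP\PP)

YES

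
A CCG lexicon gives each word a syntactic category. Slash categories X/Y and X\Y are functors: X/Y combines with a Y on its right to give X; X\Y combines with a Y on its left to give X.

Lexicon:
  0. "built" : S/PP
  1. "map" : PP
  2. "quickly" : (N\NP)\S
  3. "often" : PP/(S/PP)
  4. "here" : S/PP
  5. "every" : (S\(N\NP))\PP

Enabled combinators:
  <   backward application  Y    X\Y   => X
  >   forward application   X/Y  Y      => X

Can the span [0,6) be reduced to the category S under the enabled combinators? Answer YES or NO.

[0,6] S   <
  [0,3] N\NP   <
    [0,2] S   >
      [0,1] "built" : S/PP
      [1,2] "map" : PP
    [2,3] "quickly" : (N\NP)\S
  [3,6] S\(N\NP)   <
    [3,5] PP   >
      [3,4] "often" : PP/(S/PP)
      [4,5] "here" : S/PP
    [5,6] "every" : (S\(N\NP))\PP

YES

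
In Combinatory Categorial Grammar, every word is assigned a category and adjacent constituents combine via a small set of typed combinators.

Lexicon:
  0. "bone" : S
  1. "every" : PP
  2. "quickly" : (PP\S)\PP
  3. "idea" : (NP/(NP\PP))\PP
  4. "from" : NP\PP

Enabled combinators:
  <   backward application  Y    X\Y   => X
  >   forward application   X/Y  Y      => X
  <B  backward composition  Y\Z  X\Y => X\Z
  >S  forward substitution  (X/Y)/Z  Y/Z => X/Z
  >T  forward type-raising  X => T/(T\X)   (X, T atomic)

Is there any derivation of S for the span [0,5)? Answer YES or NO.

S PP (PP\S)\PP (NP/(NP\PP))\PP NP\PP
CKY chart[0,5] = {N/(N\NP), NP, NP/(NP\NP), PP/(PP\NP), S/(S\NP)}; S ∉ chart

NO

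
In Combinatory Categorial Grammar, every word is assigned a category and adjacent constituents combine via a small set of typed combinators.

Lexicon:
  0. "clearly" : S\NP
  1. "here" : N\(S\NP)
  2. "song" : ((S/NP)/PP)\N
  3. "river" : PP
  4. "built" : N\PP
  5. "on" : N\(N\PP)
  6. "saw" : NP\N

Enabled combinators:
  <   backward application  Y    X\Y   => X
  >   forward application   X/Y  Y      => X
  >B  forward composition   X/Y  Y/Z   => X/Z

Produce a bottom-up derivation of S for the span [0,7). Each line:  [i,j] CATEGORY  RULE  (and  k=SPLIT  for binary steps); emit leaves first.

[0,7] S   >
  [0,4] S/NP   >
    [0,3] (S/NP)/PP   <
      [0,2] N   <
        [0,1] "clearly" : S\NP
        [1,2] "here" : N\(S\NP)
      [2,3] "song" : ((S/NP)/PP)\N
    [3,4] "river" : PP
  [4,7] NP   <
    [4,6] N   <
      [4,5] "built" : N\PP
      [5,6] "on" : N\(N\PP)
    [6,7] "saw" : NP\N

[0,1] S\NP  lex  "clearly"
[1,2] N\(S\NP)  lex  "here"
[0,2] N  <  k=1
[2,3] ((S/NP)/PP)\N  lex  "song"
[0,3] (S/NP)/PP  <  k=2
[3,4] PP  lex  "river"
[0,4] S/NP  >  k=3
[4,5] N\PP  lex  "built"
[5,6] N\(N\PP)  lex  "on"
[4,6] N  <  k=5
[6,7] NP\N  lex  "saw"
[4,7] NP  <  k=6
[0,7] S  >  k=4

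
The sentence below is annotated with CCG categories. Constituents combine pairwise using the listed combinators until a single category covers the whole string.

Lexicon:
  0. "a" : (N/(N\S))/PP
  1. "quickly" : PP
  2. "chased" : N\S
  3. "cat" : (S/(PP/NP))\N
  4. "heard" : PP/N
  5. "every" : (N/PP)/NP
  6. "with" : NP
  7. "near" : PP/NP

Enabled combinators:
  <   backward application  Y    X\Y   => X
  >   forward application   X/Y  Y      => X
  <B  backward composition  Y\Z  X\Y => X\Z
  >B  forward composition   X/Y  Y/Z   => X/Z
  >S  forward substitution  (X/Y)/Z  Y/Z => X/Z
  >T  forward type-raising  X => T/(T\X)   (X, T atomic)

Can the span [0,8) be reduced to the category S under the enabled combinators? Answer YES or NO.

[0,8] S   >
  [0,4] S/(PP/NP)   <
    [0,3] N   >
      [0,2] N/(N\S)   >
        [0,1] "a" : (N/(N\S))/PP
        [1,2] "quickly" : PP
      [2,3] "chased" : N\S
    [3,4] "cat" : (S/(PP/NP))\N
  [4,8] PP/NP   >B
    [4,5] "heard" : PP/N
    [5,8] N/NP   >B
      [5,7] N/PP   >
        [5,6] "every" : (N/PP)/NP
        [6,7] "with" : NP
      [7,8] "near" : PP/NP

YES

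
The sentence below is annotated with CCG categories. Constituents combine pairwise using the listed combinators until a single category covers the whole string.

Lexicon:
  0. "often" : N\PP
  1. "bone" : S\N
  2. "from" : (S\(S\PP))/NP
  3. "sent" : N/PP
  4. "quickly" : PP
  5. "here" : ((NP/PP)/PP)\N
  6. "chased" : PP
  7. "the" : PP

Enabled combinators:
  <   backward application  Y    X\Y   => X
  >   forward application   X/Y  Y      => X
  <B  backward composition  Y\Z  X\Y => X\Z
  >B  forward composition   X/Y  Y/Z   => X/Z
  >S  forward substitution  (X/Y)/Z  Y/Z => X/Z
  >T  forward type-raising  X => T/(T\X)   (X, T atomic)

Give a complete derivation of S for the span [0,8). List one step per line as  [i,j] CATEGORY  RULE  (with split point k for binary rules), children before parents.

[0,1] N\PP  lex  "often"
[1,2] S\N  lex  "bone"
[0,2] S\PP  <B  k=1
[2,3] (S\(S\PP))/NP  lex  "from"
[3,4] N/PP  lex  "sent"
[4,5] PP  lex  "quickly"
[3,5] N  >  k=4
[5,6] ((NP/PP)/PP)\N  lex  "here"
[3,6] (NP/PP)/PP  <  k=5
[6,7] PP  lex  "chased"
[3,7] NP/PP  >  k=6
[7,8] PP  lex  "the"
[3,8] NP  >  k=7
[2,8] S\(S\PP)  >  k=3
[0,8] S  <  k=2

[0,8] S   <
  [0,2] S\PP   <B
    [0,1] "often" : N\PP
    [1,2] "bone" : S\N
  [2,8] S\(S\PP)   >
    [2,3] "from" : (S\(S\PP))/NP
    [3,8] NP   >
      [3,7] NP/PP   >
        [3,6] (NP/PP)/PP   <
          [3,5] N   >
            [3,4] "sent" : N/PP
            [4,5] "quickly" : PP
          [5,6] "here" : ((NP/PP)/PP)\N
        [6,7] "chased" : PP
      [7,8] "the" : PP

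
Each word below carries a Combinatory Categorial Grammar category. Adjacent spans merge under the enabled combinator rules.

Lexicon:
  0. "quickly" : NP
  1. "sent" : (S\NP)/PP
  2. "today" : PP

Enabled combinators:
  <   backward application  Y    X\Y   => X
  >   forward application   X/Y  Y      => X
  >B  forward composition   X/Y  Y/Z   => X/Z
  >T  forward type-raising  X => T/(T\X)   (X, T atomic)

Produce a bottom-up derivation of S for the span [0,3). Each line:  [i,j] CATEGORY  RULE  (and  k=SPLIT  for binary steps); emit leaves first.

[0,3] S   >
  [0,1] S/(S\NP)   >T
    [0,1] "quickly" : NP
  [1,3] S\NP   >
    [1,2] "sent" : (S\NP)/PP
    [2,3] "today" : PP

[0,1] NP  lex  "quickly"
[0,1] S/(S\NP)  >T
[1,2] (S\NP)/PP  lex  "sent"
[2,3] PP  lex  "today"
[1,3] S\NP  >  k=2
[0,3] S  >  k=1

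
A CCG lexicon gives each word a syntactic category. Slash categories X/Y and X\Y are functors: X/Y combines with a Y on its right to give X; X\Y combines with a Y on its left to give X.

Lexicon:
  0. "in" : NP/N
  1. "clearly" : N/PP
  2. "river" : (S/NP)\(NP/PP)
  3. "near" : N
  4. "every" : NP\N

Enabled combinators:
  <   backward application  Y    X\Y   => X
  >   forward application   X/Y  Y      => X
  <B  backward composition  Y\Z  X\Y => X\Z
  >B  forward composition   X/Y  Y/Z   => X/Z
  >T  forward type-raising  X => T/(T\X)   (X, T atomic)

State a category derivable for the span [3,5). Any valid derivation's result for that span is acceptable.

[0,5] S   >
  [0,3] S/NP   <
    [0,2] NP/PP   >B
      [0,1] "in" : NP/N
      [1,2] "clearly" : N/PP
    [2,3] "river" : (S/NP)\(NP/PP)
  [3,5] NP   <
    [3,4] "near" : N
    [4,5] "every" : NP\N

NP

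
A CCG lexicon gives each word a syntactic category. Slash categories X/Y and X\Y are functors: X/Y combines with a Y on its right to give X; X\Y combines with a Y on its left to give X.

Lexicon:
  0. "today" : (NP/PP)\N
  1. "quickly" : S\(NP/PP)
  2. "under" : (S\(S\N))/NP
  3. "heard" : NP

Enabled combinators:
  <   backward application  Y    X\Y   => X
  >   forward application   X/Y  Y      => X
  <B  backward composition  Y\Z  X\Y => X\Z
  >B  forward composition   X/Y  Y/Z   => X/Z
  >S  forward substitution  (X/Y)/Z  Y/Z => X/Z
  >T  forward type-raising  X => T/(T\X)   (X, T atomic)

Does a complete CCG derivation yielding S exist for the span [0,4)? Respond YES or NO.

[0,4] S   <
  [0,2] S\N   <B
    [0,1] "today" : (NP/PP)\N
    [1,2] "quickly" : S\(NP/PP)
  [2,4] S\(S\N)   >
    [2,3] "under" : (S\(S\N))/NP
    [3,4] "heard" : NP

YES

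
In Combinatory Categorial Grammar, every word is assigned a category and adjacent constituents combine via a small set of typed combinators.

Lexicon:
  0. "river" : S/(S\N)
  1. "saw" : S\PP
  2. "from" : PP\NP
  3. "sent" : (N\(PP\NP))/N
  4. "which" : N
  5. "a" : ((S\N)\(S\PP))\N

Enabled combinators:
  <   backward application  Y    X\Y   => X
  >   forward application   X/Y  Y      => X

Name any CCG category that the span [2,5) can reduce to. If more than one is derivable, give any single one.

[0,6] S   >
  [0,1] "river" : S/(S\N)
  [1,6] S\N   <
    [1,2] "saw" : S\PP
    [2,6] (S\N)\(S\PP)   <
      [2,5] N   <
        [2,3] "from" : PP\NP
        [3,5] N\(PP\NP)   >
          [3,4] "sent" : (N\(PP\NP))/N
          [4,5] "which" : N
      [5,6] "a" : ((S\N)\(S\PP))\N

N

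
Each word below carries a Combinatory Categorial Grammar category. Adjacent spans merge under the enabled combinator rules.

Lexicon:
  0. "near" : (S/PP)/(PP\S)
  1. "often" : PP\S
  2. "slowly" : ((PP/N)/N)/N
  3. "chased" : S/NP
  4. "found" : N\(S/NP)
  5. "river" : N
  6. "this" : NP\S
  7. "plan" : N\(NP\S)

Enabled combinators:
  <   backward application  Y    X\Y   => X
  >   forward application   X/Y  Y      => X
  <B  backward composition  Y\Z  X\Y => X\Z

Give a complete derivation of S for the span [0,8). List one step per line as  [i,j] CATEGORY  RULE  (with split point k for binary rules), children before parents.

[0,1] (S/PP)/(PP\S)  lex  "near"
[1,2] PP\S  lex  "often"
[0,2] S/PP  >  k=1
[2,3] ((PP/N)/N)/N  lex  "slowly"
[3,4] S/NP  lex  "chased"
[4,5] N\(S/NP)  lex  "found"
[3,5] N  <  k=4
[2,5] (PP/N)/N  >  k=3
[5,6] N  lex  "river"
[2,6] PP/N  >  k=5
[6,7] NP\S  lex  "this"
[7,8] N\(NP\S)  lex  "plan"
[6,8] N  <  k=7
[2,8] PP  >  k=6
[0,8] S  >  k=2

[0,8] S   >
  [0,2] S/PP   >
    [0,1] "near" : (S/PP)/(PP\S)
    [1,2] "often" : PP\S
  [2,8] PP   >
    [2,6] PP/N   >
      [2,5] (PP/N)/N   >
        [2,3] "slowly" : ((PP/N)/N)/N
        [3,5] N   <
          [3,4] "chased" : S/NP
          [4,5] "found" : N\(S/NP)
      [5,6] "river" : N
    [6,8] N   <
      [6,7] "this" : NP\S
      [7,8] "plan" : N\(NP\S)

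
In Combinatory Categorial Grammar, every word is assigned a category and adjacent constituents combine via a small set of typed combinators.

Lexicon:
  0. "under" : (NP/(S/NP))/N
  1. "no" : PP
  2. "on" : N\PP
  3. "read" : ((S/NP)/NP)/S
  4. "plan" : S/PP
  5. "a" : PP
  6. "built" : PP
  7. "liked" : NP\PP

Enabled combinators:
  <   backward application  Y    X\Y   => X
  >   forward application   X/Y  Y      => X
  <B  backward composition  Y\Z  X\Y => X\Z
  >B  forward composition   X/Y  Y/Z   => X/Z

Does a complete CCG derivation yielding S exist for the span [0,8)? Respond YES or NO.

(NP/(S/NP))/N PP N\PP ((S/NP)/NP)/S S/PP PP PP NP\PP
CKY chart[0,8] = {NP}; S ∉ chart

NO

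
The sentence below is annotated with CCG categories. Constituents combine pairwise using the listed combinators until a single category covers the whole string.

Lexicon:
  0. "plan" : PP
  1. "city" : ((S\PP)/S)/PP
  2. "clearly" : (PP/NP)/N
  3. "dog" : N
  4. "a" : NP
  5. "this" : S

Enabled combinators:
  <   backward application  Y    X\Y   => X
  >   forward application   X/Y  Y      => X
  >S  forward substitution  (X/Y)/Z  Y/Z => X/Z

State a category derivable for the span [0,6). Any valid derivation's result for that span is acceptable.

S

[0,6] S   <
  [0,1] "plan" : PP
  [1,6] S\PP   >
    [1,5] (S\PP)/S   >
      [1,2] "city" : ((S\PP)/S)/PP
      [2,5] PP   >
        [2,4] PP/NP   >
          [2,3] "clearly" : (PP/NP)/N
          [3,4] "dog" : N
        [4,5] "a" : NP
    [5,6] "this" : S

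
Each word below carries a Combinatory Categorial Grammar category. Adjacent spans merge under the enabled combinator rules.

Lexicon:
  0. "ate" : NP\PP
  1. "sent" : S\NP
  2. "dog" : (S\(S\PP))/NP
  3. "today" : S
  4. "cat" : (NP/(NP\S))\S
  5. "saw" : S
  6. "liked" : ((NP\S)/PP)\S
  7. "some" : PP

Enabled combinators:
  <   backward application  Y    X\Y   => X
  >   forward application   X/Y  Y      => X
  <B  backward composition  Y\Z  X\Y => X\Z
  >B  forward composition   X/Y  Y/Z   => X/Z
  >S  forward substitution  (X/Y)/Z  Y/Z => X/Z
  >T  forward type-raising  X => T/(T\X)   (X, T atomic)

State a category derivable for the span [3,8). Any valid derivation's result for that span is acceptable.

[0,8] S   <
  [0,2] S\PP   <B
    [0,1] "ate" : NP\PP
    [1,2] "sent" : S\NP
  [2,8] S\(S\PP)   >
    [2,3] "dog" : (S\(S\PP))/NP
    [3,8] NP   >
      [3,5] NP/(NP\S)   <
        [3,4] "today" : S
        [4,5] "cat" : (NP/(NP\S))\S
      [5,8] NP\S   >
        [5,7] (NP\S)/PP   <
          [5,6] "saw" : S
          [6,7] "liked" : ((NP\S)/PP)\S
        [7,8] "some" : PP

NP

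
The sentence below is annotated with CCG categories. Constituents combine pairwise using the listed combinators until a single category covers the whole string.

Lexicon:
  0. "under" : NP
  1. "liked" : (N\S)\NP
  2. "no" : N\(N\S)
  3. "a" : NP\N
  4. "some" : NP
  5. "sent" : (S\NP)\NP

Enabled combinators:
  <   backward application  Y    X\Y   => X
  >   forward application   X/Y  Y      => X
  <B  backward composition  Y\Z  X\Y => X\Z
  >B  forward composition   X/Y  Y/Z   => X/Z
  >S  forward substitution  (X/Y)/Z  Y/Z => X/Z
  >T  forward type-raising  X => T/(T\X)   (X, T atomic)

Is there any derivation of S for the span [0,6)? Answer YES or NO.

[0,6] S   <
  [0,4] NP   <
    [0,3] N   <
      [0,2] N\S   <
        [0,1] "under" : NP
        [1,2] "liked" : (N\S)\NP
      [2,3] "no" : N\(N\S)
    [3,4] "a" : NP\N
  [4,6] S\NP   <
    [4,5] "some" : NP
    [5,6] "sent" : (S\NP)\NP

YES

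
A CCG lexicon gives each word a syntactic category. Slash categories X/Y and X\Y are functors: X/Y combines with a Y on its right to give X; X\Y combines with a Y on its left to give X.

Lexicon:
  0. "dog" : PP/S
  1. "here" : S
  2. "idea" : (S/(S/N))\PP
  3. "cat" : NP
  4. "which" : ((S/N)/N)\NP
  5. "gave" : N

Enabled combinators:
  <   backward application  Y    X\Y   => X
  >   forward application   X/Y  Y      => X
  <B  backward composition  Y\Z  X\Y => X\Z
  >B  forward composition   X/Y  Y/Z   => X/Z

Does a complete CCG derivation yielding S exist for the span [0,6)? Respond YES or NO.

[0,6] S   >
  [0,3] S/(S/N)   <
    [0,2] PP   >
      [0,1] "dog" : PP/S
      [1,2] "here" : S
    [2,3] "idea" : (S/(S/N))\PP
  [3,6] S/N   >
    [3,5] (S/N)/N   <
      [3,4] "cat" : NP
      [4,5] "which" : ((S/N)/N)\NP
    [5,6] "gave" : N

YES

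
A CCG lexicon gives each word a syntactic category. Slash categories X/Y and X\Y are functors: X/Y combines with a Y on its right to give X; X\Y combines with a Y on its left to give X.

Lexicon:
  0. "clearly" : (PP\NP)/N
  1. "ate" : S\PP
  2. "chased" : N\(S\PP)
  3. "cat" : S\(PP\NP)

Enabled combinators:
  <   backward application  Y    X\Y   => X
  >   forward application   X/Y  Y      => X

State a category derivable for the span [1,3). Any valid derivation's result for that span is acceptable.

N

[0,4] S   <
  [0,3] PP\NP   >
    [0,1] "clearly" : (PP\NP)/N
    [1,3] N   <
      [1,2] "ate" : S\PP
      [2,3] "chased" : N\(S\PP)
  [3,4] "cat" : S\(PP\NP)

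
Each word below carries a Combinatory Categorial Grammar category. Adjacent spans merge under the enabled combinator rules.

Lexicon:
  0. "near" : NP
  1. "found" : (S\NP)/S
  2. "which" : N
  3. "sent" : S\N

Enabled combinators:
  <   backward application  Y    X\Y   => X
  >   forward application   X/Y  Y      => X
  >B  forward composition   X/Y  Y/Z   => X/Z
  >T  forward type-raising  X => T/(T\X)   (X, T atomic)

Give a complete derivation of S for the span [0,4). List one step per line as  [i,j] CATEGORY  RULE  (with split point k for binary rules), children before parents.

[0,1] NP  lex  "near"
[1,2] (S\NP)/S  lex  "found"
[2,3] N  lex  "which"
[3,4] S\N  lex  "sent"
[2,4] S  <  k=3
[1,4] S\NP  >  k=2
[0,4] S  <  k=1

[0,4] S   <
  [0,1] "near" : NP
  [1,4] S\NP   >
    [1,2] "found" : (S\NP)/S
    [2,4] S   <
      [2,3] "which" : N
      [3,4] "sent" : S\N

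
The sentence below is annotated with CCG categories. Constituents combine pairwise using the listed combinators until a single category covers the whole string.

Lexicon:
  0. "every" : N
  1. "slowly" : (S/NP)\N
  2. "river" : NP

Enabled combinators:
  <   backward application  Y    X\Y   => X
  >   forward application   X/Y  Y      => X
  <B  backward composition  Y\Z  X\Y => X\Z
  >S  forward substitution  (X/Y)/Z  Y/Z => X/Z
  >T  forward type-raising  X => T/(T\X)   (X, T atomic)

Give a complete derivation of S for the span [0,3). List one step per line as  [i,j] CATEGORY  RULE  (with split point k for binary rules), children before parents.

[0,1] N  lex  "every"
[1,2] (S/NP)\N  lex  "slowly"
[0,2] S/NP  <  k=1
[2,3] NP  lex  "river"
[0,3] S  >  k=2

[0,3] S   >
  [0,2] S/NP   <
    [0,1] "every" : N
    [1,2] "slowly" : (S/NP)\N
  [2,3] "river" : NP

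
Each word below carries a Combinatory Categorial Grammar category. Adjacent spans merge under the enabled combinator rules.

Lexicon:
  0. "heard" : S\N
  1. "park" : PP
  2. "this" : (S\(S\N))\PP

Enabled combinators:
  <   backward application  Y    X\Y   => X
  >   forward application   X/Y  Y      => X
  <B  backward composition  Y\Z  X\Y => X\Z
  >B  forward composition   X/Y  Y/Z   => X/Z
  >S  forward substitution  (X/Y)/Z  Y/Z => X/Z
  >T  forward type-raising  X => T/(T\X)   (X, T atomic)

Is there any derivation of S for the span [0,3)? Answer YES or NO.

[0,3] S   <
  [0,1] "heard" : S\N
  [1,3] S\(S\N)   <
    [1,2] "park" : PP
    [2,3] "this" : (S\(S\N))\PP

YES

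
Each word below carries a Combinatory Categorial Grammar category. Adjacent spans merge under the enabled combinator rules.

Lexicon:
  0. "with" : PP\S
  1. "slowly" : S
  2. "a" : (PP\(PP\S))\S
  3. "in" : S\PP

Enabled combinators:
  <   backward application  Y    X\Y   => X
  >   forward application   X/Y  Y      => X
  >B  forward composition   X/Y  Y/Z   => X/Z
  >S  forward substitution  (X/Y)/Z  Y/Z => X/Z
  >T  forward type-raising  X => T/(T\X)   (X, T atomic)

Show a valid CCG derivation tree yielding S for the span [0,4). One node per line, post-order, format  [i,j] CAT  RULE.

[0,1] PP\S  lex  "with"
[1,2] S  lex  "slowly"
[2,3] (PP\(PP\S))\S  lex  "a"
[1,3] PP\(PP\S)  <  k=2
[0,3] PP  <  k=1
[3,4] S\PP  lex  "in"
[0,4] S  <  k=3

[0,4] S   <
  [0,3] PP   <
    [0,1] "with" : PP\S
    [1,3] PP\(PP\S)   <
      [1,2] "slowly" : S
      [2,3] "a" : (PP\(PP\S))\S
  [3,4] "in" : S\PP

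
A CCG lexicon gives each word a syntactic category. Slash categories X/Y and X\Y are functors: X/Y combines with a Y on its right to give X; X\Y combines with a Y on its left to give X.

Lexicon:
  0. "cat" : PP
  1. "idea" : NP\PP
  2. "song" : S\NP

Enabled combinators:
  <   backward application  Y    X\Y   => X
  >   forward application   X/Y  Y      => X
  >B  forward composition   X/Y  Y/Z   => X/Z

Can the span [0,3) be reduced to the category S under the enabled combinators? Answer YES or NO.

[0,3] S   <
  [0,2] NP   <
    [0,1] "cat" : PP
    [1,2] "idea" : NP\PP
  [2,3] "song" : S\NP

YES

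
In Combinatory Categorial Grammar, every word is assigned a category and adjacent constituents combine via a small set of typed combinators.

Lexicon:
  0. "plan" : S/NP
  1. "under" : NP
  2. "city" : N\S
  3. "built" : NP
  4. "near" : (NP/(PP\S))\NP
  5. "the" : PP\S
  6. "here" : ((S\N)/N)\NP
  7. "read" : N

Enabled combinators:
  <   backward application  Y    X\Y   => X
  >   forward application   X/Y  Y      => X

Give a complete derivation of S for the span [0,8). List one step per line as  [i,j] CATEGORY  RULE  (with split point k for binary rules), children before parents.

[0,8] S   <
  [0,3] N   <
    [0,2] S   >
      [0,1] "plan" : S/NP
      [1,2] "under" : NP
    [2,3] "city" : N\S
  [3,8] S\N   >
    [3,7] (S\N)/N   <
      [3,6] NP   >
        [3,5] NP/(PP\S)   <
          [3,4] "built" : NP
          [4,5] "near" : (NP/(PP\S))\NP
        [5,6] "the" : PP\S
      [6,7] "here" : ((S\N)/N)\NP
    [7,8] "read" : N

[0,1] S/NP  lex  "plan"
[1,2] NP  lex  "under"
[0,2] S  >  k=1
[2,3] N\S  lex  "city"
[0,3] N  <  k=2
[3,4] NP  lex  "built"
[4,5] (NP/(PP\S))\NP  lex  "near"
[3,5] NP/(PP\S)  <  k=4
[5,6] PP\S  lex  "the"
[3,6] NP  >  k=5
[6,7] ((S\N)/N)\NP  lex  "here"
[3,7] (S\N)/N  <  k=6
[7,8] N  lex  "read"
[3,8] S\N  >  k=7
[0,8] S  <  k=3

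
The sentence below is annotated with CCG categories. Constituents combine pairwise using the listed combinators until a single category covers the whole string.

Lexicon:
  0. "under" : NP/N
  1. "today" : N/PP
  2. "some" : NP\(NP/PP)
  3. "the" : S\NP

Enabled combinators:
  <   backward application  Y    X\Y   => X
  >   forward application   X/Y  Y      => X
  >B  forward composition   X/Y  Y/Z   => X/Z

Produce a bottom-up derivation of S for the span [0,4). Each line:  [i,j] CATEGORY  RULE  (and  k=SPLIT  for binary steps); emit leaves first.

[0,1] NP/N  lex  "under"
[1,2] N/PP  lex  "today"
[0,2] NP/PP  >B  k=1
[2,3] NP\(NP/PP)  lex  "some"
[0,3] NP  <  k=2
[3,4] S\NP  lex  "the"
[0,4] S  <  k=3

[0,4] S   <
  [0,3] NP   <
    [0,2] NP/PP   >B
      [0,1] "under" : NP/N
      [1,2] "today" : N/PP
    [2,3] "some" : NP\(NP/PP)
  [3,4] "the" : S\NP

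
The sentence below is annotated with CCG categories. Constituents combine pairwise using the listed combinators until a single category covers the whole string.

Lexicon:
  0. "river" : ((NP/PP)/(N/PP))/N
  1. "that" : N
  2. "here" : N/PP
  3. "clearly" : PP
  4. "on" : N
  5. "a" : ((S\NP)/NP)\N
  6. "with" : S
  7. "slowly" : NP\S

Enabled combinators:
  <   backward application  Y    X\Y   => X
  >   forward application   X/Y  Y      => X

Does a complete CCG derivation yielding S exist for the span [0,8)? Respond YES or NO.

[0,8] S   <
  [0,4] NP   >
    [0,3] NP/PP   >
      [0,2] (NP/PP)/(N/PP)   >
        [0,1] "river" : ((NP/PP)/(N/PP))/N
        [1,2] "that" : N
      [2,3] "here" : N/PP
    [3,4] "clearly" : PP
  [4,8] S\NP   >
    [4,6] (S\NP)/NP   <
      [4,5] "on" : N
      [5,6] "a" : ((S\NP)/NP)\N
    [6,8] NP   <
      [6,7] "with" : S
      [7,8] "slowly" : NP\S

YES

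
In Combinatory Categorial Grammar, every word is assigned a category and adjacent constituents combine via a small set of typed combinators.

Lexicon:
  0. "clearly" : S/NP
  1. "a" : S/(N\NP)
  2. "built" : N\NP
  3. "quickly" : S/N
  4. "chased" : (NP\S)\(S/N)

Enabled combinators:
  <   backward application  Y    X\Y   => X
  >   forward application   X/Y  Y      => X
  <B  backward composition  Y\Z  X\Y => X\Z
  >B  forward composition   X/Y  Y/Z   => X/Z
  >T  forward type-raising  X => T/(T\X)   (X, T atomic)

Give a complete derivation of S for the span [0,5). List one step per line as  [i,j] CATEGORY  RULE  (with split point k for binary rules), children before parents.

[0,5] S   >
  [0,1] "clearly" : S/NP
  [1,5] NP   <
    [1,3] S   >
      [1,2] "a" : S/(N\NP)
      [2,3] "built" : N\NP
    [3,5] NP\S   <
      [3,4] "quickly" : S/N
      [4,5] "chased" : (NP\S)\(S/N)

[0,1] S/NP  lex  "clearly"
[1,2] S/(N\NP)  lex  "a"
[2,3] N\NP  lex  "built"
[1,3] S  >  k=2
[3,4] S/N  lex  "quickly"
[4,5] (NP\S)\(S/N)  lex  "chased"
[3,5] NP\S  <  k=4
[1,5] NP  <  k=3
[0,5] S  >  k=1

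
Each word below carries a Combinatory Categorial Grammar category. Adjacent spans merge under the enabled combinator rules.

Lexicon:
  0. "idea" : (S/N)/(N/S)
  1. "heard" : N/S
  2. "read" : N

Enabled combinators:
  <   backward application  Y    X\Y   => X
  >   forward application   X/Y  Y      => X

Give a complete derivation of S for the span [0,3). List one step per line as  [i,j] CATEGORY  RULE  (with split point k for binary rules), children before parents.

[0,1] (S/N)/(N/S)  lex  "idea"
[1,2] N/S  lex  "heard"
[0,2] S/N  >  k=1
[2,3] N  lex  "read"
[0,3] S  >  k=2

[0,3] S   >
  [0,2] S/N   >
    [0,1] "idea" : (S/N)/(N/S)
    [1,2] "heard" : N/S
  [2,3] "read" : N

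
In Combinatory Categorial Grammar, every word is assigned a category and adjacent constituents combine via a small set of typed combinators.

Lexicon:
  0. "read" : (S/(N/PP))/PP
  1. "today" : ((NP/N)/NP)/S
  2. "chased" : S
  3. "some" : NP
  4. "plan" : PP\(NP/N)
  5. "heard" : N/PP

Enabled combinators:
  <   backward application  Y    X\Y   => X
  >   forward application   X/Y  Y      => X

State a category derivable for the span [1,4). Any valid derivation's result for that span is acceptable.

NP/N

[0,6] S   >
  [0,5] S/(N/PP)   >
    [0,1] "read" : (S/(N/PP))/PP
    [1,5] PP   <
      [1,4] NP/N   >
        [1,3] (NP/N)/NP   >
          [1,2] "today" : ((NP/N)/NP)/S
          [2,3] "chased" : S
        [3,4] "some" : NP
      [4,5] "plan" : PP\(NP/N)
  [5,6] "heard" : N/PP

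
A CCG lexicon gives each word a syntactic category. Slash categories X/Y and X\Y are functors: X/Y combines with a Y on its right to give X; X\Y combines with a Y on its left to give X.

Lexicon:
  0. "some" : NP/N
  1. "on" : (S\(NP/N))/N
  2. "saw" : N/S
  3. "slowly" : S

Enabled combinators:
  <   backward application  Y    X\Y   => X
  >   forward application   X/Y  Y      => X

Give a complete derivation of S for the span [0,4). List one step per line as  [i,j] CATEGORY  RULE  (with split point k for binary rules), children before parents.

[0,1] NP/N  lex  "some"
[1,2] (S\(NP/N))/N  lex  "on"
[2,3] N/S  lex  "saw"
[3,4] S  lex  "slowly"
[2,4] N  >  k=3
[1,4] S\(NP/N)  >  k=2
[0,4] S  <  k=1

[0,4] S   <
  [0,1] "some" : NP/N
  [1,4] S\(NP/N)   >
    [1,2] "on" : (S\(NP/N))/N
    [2,4] N   >
      [2,3] "saw" : N/S
      [3,4] "slowly" : S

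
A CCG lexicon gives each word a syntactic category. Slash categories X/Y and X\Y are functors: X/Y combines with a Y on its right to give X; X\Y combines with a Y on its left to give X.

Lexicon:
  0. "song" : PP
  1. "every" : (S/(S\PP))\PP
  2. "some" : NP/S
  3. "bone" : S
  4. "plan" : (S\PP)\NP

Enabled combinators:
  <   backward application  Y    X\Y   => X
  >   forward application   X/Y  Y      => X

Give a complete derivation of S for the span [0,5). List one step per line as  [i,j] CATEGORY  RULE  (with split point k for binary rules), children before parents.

[0,5] S   >
  [0,2] S/(S\PP)   <
    [0,1] "song" : PP
    [1,2] "every" : (S/(S\PP))\PP
  [2,5] S\PP   <
    [2,4] NP   >
      [2,3] "some" : NP/S
      [3,4] "bone" : S
    [4,5] "plan" : (S\PP)\NP

[0,1] PP  lex  "song"
[1,2] (S/(S\PP))\PP  lex  "every"
[0,2] S/(S\PP)  <  k=1
[2,3] NP/S  lex  "some"
[3,4] S  lex  "bone"
[2,4] NP  >  k=3
[4,5] (S\PP)\NP  lex  "plan"
[2,5] S\PP  <  k=4
[0,5] S  >  k=2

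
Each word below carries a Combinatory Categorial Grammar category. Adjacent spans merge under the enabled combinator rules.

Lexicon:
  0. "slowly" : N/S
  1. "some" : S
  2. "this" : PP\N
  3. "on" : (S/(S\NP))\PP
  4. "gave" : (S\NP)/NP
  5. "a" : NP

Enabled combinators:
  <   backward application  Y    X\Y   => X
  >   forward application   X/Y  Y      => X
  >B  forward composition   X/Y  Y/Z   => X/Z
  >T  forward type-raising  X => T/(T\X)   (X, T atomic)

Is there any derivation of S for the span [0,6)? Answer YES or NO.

YES

[0,6] S   >
  [0,4] S/(S\NP)   <
    [0,3] PP   <
      [0,2] N   >
        [0,1] "slowly" : N/S
        [1,2] "some" : S
      [2,3] "this" : PP\N
    [3,4] "on" : (S/(S\NP))\PP
  [4,6] S\NP   >
    [4,5] "gave" : (S\NP)/NP
    [5,6] "a" : NP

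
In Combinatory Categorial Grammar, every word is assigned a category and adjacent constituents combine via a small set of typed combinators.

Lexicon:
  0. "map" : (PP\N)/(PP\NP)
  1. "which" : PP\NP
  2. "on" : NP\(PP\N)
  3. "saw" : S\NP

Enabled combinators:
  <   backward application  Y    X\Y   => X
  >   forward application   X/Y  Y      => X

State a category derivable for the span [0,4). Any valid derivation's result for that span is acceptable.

S

[0,4] S   <
  [0,3] NP   <
    [0,2] PP\N   >
      [0,1] "map" : (PP\N)/(PP\NP)
      [1,2] "which" : PP\NP
    [2,3] "on" : NP\(PP\N)
  [3,4] "saw" : S\NP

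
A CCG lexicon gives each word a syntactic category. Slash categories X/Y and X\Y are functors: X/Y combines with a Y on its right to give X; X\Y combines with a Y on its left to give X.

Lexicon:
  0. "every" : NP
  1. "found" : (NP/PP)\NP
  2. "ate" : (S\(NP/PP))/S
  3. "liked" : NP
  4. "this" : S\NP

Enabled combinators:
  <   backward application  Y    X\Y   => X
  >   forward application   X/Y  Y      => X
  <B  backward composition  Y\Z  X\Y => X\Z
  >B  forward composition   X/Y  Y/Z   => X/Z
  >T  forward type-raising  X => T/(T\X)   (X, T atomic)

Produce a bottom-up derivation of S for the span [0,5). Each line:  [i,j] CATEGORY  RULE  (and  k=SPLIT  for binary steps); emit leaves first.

[0,5] S   <
  [0,1] "every" : NP
  [1,5] S\NP   <B
    [1,2] "found" : (NP/PP)\NP
    [2,5] S\(NP/PP)   >
      [2,3] "ate" : (S\(NP/PP))/S
      [3,5] S   <
        [3,4] "liked" : NP
        [4,5] "this" : S\NP

[0,1] NP  lex  "every"
[1,2] (NP/PP)\NP  lex  "found"
[2,3] (S\(NP/PP))/S  lex  "ate"
[3,4] NP  lex  "liked"
[4,5] S\NP  lex  "this"
[3,5] S  <  k=4
[2,5] S\(NP/PP)  >  k=3
[1,5] S\NP  <B  k=2
[0,5] S  <  k=1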